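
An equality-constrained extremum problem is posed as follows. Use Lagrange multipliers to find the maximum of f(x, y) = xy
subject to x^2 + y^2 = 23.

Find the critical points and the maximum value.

Lagrange conditions: y = 2*lambda*x and x = 2*lambda*y
If x = 0 then y = 0, violating the constraint, so x, y != 0.
Dividing: y/x = x/y => x^2 = y^2 => y = x or y = -x
Constraint: 2x^2 = 23 => x^2 = 23/2 => x = +/-sqrt(23/2)
Critical points: (sqrt(23/2), sqrt(23/2)), (-sqrt(23/2), -sqrt(23/2)), (sqrt(23/2), -sqrt(23/2)), (-sqrt(23/2), sqrt(23/2))
  y = x:  xy = x^2 = 23/2  at (sqrt(23/2), sqrt(23/2)) and (-sqrt(23/2), -sqrt(23/2))
  y = -x: xy = -x^2 = -23/2 at (sqrt(23/2), -sqrt(23/2)) and (-sqrt(23/2), sqrt(23/2))
Maximum xy = 23/2 at (sqrt(23/2), sqrt(23/2)) and (-sqrt(23/2), -sqrt(23/2))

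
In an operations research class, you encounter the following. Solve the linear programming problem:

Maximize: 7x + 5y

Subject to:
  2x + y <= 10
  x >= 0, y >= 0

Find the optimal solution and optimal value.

The feasible region has vertices at [(0, 0), (5, 0), (0, 10)].
Checking objective 7x + 5y at each vertex:
  (0, 0): 7*0 + 5*0 = 0
  (5, 0): 7*5 + 5*0 = 35
  (0, 10): 7*0 + 5*10 = 50
Maximum is 50 at (0, 10).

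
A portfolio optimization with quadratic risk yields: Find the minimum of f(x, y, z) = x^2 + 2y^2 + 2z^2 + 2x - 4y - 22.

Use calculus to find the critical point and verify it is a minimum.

f(x,y,z) = x^2 + 2y^2 + 2z^2 + 2x - 4y - 22
df/dx = 2x + (2) = 0 => x = -1
df/dy = 4y + (-4) = 0 => y = 1
df/dz = 4z + (0) = 0 => z = 0
f(-1,1,0) = 1*(-1)^2 + 2*(1)^2 + 2*(0)^2 + 2*(-1) + -4*(1) + -22 = -25
Hessian is diagonal with entries 2, 4, 4 > 0, confirmed minimum.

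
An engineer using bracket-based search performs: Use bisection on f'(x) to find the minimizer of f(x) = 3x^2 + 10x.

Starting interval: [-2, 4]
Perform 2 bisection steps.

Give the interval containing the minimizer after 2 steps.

Finding critical point of f(x) = 3x^2 + 10x using bisection on f'(x) = 6x + 10.
f'(x) = 0 when x = -5/3.
Starting interval: [-2, 4]
Step 1: mid = 1, f'(mid) = 16, new interval = [-2, 1]
Step 2: mid = -1/2, f'(mid) = 7, new interval = [-2, -1/2]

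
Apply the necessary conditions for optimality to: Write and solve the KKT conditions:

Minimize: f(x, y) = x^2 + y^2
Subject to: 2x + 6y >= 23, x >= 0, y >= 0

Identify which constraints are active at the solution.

KKT conditions for min x^2 + y^2 s.t. 2x + 6y >= 23, x >= 0, y >= 0:
Stationarity: 2x = mu*2 + mu_x, 2y = mu*6 + mu_y, with mu, mu_x, mu_y >= 0
Complementary slackness: mu*(2x + 6y - 23) = 0, mu_x*x = 0, mu_y*y = 0
(0, 0) is infeasible (2*0 + 6*0 < 23), so if mu = 0 stationarity would force x = mu_x/2 >= 0, y = mu_y/2 >= 0 with mu_x*x = mu_y*y = 0, i.e. x = y = 0: contradiction. Hence mu > 0 and 2x + 6y = 23 is active.
Try x > 0, y > 0 (so mu_x = mu_y = 0): x = 2*mu/2, y = 6*mu/2
Substitute: 2*(2*mu/2) + 6*(6*mu/2) = 23
  mu*40/2 = 23 => mu = 23/20
x* = 23/20 > 0, y* = 69/20 > 0, consistent with mu_x = mu_y = 0.
f is convex and the constraints are linear, so this KKT point is the global minimum.
f* = 529/40
Active constraints: 2x + 6y >= 23 (holds with equality, mu = 23/20 > 0); x >= 0 and y >= 0 are inactive (mu_x = mu_y = 0).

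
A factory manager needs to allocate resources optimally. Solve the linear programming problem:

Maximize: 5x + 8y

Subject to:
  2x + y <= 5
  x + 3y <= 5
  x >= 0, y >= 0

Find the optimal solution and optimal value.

Feasible vertices: (0, 0), (0, 5/3), (2, 1), (5/2, 0)
Objective 5x + 8y at each:
  (0, 0): 0
  (0, 5/3): 40/3
  (2, 1): 18
  (5/2, 0): 25/2
Maximum is 18 at (2, 1).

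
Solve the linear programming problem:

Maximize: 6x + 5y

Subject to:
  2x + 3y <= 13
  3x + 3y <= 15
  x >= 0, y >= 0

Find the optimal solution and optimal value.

Feasible vertices: (0, 0), (0, 13/3), (2, 3), (5, 0)
Objective 6x + 5y at each:
  (0, 0): 0
  (0, 13/3): 65/3
  (2, 3): 27
  (5, 0): 30
Maximum is 30 at (5, 0).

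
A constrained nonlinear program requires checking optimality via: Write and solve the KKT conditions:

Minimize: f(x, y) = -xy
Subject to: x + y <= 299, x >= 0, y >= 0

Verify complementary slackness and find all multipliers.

Problem: min -xy s.t. x + y <= 299 (multiplier lambda), x >= 0 (mu_x), y >= 0 (mu_y)
KKT stationarity: -y + lambda - mu_x = 0, -x + lambda - mu_y = 0, with lambda, mu_x, mu_y >= 0
Complementary slackness: lambda*(x + y - 299) = 0, mu_x*x = 0, mu_y*y = 0
If lambda = 0: y = -mu_x <= 0 and x = -mu_y <= 0 force x = y = 0 with f = 0; but x = y = 299/2 is feasible with f = -89401/4 < 0, so this is not the minimum. Hence lambda > 0 and x + y = 299.
Try x > 0, y > 0 (so mu_x = mu_y = 0): y = lambda, x = lambda => x = y = lambda
x + y = 299 => 2*lambda = 299 => lambda = 299/2
x* = y* = 299/2 > 0, consistent with mu_x = mu_y = 0.
(Any feasible point with x = 0 or y = 0 has f = 0 > -89401/4, so the minimum is not on those boundaries.)
min(-xy) = -89401/4 (i.e. max xy = 89401/4)
Multipliers: lambda = 299/2, mu_x = 0, mu_y = 0
Complementary slackness: lambda*(x + y - 299) = 299/2*(299/2 + 299/2 - 299) = 0, mu_x*x = 0*299/2 = 0, mu_y*y = 0*299/2 = 0. Satisfied.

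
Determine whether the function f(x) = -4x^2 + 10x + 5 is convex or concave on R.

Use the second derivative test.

f(x) = -4x^2 + 10x + 5
f'(x) = -8x + 10
f''(x) = -8
Since f''(x) = -8 < 0 for all x, f is concave on R.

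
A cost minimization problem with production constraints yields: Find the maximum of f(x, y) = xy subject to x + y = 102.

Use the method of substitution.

Substitute y = 102 - x into f(x,y) = xy:
g(x) = x(102 - x) = 102x - x^2
g'(x) = 102 - 2x = 0  =>  x = 51
y = 102 - 51 = 51
Maximum value = 51 * 51 = 2601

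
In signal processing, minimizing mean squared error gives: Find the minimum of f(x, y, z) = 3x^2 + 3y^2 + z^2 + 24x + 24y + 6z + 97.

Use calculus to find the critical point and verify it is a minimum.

f(x,y,z) = 3x^2 + 3y^2 + z^2 + 24x + 24y + 6z + 97
df/dx = 6x + (24) = 0 => x = -4
df/dy = 6y + (24) = 0 => y = -4
df/dz = 2z + (6) = 0 => z = -3
f(-4,-4,-3) = 3*(-4)^2 + 3*(-4)^2 + 1*(-3)^2 + 24*(-4) + 24*(-4) + 6*(-3) + 97 = -8
Hessian is diagonal with entries 6, 6, 2 > 0, confirmed minimum.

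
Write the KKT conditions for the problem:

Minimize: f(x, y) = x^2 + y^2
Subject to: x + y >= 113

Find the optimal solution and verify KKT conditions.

KKT conditions for min x^2 + y^2 s.t. x + y >= 113:
Stationarity: 2x = mu, 2y = mu
So x = y = mu/2.
Complementary slackness: mu*(x + y - 113) = 0
Primal feasibility: x + y >= 113; dual feasibility: mu >= 0
If mu = 0 then x = y = 0, but 0 + 0 < 113 is infeasible, so the constraint is active.
Constraint active: x + y = 2*(mu/2) = 113 => mu = 113
x = y = 113/2, f = 12769/2
Verify: stationarity 2*(113/2) = 113 = mu; primal 113/2 + 113/2 = 113 >= 113; dual mu = 113 >= 0; complementary slackness 113*(113 - 113) = 0. All KKT conditions hold.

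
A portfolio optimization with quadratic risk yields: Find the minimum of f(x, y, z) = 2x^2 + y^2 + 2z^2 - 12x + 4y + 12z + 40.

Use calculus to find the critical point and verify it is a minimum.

f(x,y,z) = 2x^2 + y^2 + 2z^2 - 12x + 4y + 12z + 40
df/dx = 4x + (-12) = 0 => x = 3
df/dy = 2y + (4) = 0 => y = -2
df/dz = 4z + (12) = 0 => z = -3
f(3,-2,-3) = 2*(3)^2 + 1*(-2)^2 + 2*(-3)^2 + -12*(3) + 4*(-2) + 12*(-3) + 40 = 0
Hessian is diagonal with entries 4, 2, 4 > 0, confirmed minimum.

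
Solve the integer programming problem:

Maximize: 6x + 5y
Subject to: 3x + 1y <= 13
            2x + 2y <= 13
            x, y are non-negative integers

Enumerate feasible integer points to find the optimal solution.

Constraint 1: 3x + 1y <= 13
Constraint 2: 2x + 2y <= 13
Feasible x range (need y >= 0): 0 <= x <= min(13/3, 13/2) => x in {0, ..., 4}.
Enumerate feasible integer points row by row (the coefficient of y is 5 > 0, so for each x the largest feasible y gives the best value):
  x = 0: y <= min((13 - 3*0)/1, (13 - 2*0)/2) => y in {0, ..., 6}; best 6*0 + 5*6 = 30
  x = 1: y <= min((13 - 3*1)/1, (13 - 2*1)/2) => y in {0, ..., 5}; best 6*1 + 5*5 = 31
  x = 2: y <= min((13 - 3*2)/1, (13 - 2*2)/2) => y in {0, ..., 4}; best 6*2 + 5*4 = 32
  x = 3: y <= min((13 - 3*3)/1, (13 - 2*3)/2) => y in {0, ..., 3}; best 6*3 + 5*3 = 33
  x = 4: y <= min((13 - 3*4)/1, (13 - 2*4)/2) => y in {0, ..., 1}; best 6*4 + 5*1 = 29
The maximum 6x + 5y = 33 is achieved at x = 3, y = 3.
Check: 3*3 + 1*3 = 12 <= 13 and 2*3 + 2*3 = 12 <= 13.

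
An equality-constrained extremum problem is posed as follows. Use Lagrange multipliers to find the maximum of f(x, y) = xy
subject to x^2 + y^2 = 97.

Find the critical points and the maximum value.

Lagrange conditions: y = 2*lambda*x and x = 2*lambda*y
If x = 0 then y = 0, violating the constraint, so x, y != 0.
Dividing: y/x = x/y => x^2 = y^2 => y = x or y = -x
Constraint: 2x^2 = 97 => x^2 = 97/2 => x = +/-sqrt(97/2)
Critical points: (sqrt(97/2), sqrt(97/2)), (-sqrt(97/2), -sqrt(97/2)), (sqrt(97/2), -sqrt(97/2)), (-sqrt(97/2), sqrt(97/2))
  y = x:  xy = x^2 = 97/2  at (sqrt(97/2), sqrt(97/2)) and (-sqrt(97/2), -sqrt(97/2))
  y = -x: xy = -x^2 = -97/2 at (sqrt(97/2), -sqrt(97/2)) and (-sqrt(97/2), sqrt(97/2))
Maximum xy = 97/2 at (sqrt(97/2), sqrt(97/2)) and (-sqrt(97/2), -sqrt(97/2))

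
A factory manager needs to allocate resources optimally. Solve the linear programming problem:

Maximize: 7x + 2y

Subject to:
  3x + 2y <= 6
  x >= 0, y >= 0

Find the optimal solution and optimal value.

The feasible region has vertices at [(0, 0), (2, 0), (0, 3)].
Checking objective 7x + 2y at each vertex:
  (0, 0): 7*0 + 2*0 = 0
  (2, 0): 7*2 + 2*0 = 14
  (0, 3): 7*0 + 2*3 = 6
Maximum is 14 at (2, 0).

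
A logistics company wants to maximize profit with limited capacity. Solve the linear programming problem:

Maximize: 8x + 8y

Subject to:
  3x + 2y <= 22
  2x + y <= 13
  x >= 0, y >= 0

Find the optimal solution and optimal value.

Feasible vertices: (0, 0), (0, 11), (4, 5), (13/2, 0)
Objective 8x + 8y at each:
  (0, 0): 0
  (0, 11): 88
  (4, 5): 72
  (13/2, 0): 52
Maximum is 88 at (0, 11).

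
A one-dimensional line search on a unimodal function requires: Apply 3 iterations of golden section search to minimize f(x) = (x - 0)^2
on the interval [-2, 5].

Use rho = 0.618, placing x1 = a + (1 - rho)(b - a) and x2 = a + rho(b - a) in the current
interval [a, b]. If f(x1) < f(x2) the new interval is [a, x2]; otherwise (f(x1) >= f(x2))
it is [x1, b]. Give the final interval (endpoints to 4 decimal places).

Golden section search for min of f(x) = (x - 0)^2 on [-2, 5].
Each step: x1 = a + (1 - rho)(b - a), x2 = a + rho(b - a); if f(x1) < f(x2) keep [a, x2], otherwise keep [x1, b].
Step 1: [-2.0000, 5.0000], x1=0.6740 (f=0.4543), x2=2.3260 (f=5.4103); f(x1) < f(x2) => keep [-2.0000, 2.3260]
Step 2: [-2.0000, 2.3260], x1=-0.3475 (f=0.1207), x2=0.6735 (f=0.4536); f(x1) < f(x2) => keep [-2.0000, 0.6735]
Step 3: [-2.0000, 0.6735], x1=-0.9787 (f=0.9579), x2=-0.3478 (f=0.1210); f(x1) > f(x2) => keep [-0.9787, 0.6735]
Final interval: [-0.9787, 0.6735]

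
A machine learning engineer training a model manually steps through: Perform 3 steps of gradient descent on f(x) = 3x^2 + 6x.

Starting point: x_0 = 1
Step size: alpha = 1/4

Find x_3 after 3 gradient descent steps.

f(x) = 3x^2 + 6x, f'(x) = 6x + (6)
Step 1: f'(1) = 12, x_1 = 1 - 1/4 * 12 = -2
Step 2: f'(-2) = -6, x_2 = -2 - 1/4 * -6 = -1/2
Step 3: f'(-1/2) = 3, x_3 = -1/2 - 1/4 * 3 = -5/4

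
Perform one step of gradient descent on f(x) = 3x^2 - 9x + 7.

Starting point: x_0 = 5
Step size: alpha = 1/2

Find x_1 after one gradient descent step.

f(x) = 3x^2 - 9x + 7
f'(x) = 6x - 9
f'(5) = 6*5 + (-9) = 21
x_1 = x_0 - alpha * f'(x_0) = 5 - 1/2 * 21 = -11/2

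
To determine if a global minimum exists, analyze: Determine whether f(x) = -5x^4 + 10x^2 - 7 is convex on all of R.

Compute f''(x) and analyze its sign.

f(x) = -5x^4 + 10x^2 - 7
f'(x) = -20x^3 + 20x
f''(x) = -60x^2 + 20
f''(x) = -60x^2 + 20 -> -inf as |x| -> inf
Therefore, f is not globally convex on R.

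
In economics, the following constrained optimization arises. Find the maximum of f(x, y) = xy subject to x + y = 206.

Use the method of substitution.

Substitute y = 206 - x into f(x,y) = xy:
g(x) = x(206 - x) = 206x - x^2
g'(x) = 206 - 2x = 0  =>  x = 103
y = 206 - 103 = 103
Maximum value = 103 * 103 = 10609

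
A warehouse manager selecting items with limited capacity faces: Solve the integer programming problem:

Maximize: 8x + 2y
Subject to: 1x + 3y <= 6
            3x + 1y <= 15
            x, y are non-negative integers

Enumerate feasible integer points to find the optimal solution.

Constraint 1: 1x + 3y <= 6
Constraint 2: 3x + 1y <= 15
Feasible x range (need y >= 0): 0 <= x <= min(6/1, 15/3) => x in {0, ..., 5}.
Enumerate feasible integer points row by row (the coefficient of y is 2 > 0, so for each x the largest feasible y gives the best value):
  x = 0: y <= min((6 - 1*0)/3, (15 - 3*0)/1) => y in {0, ..., 2}; best 8*0 + 2*2 = 4
  x = 1: y <= min((6 - 1*1)/3, (15 - 3*1)/1) => y in {0, ..., 1}; best 8*1 + 2*1 = 10
  x = 2: y <= min((6 - 1*2)/3, (15 - 3*2)/1) => y in {0, ..., 1}; best 8*2 + 2*1 = 18
  x = 3: y <= min((6 - 1*3)/3, (15 - 3*3)/1) => y in {0, ..., 1}; best 8*3 + 2*1 = 26
  x = 4: y <= min((6 - 1*4)/3, (15 - 3*4)/1) => y in {0}; best 8*4 + 2*0 = 32
  x = 5: y <= min((6 - 1*5)/3, (15 - 3*5)/1) => y in {0}; best 8*5 + 2*0 = 40
The maximum 8x + 2y = 40 is achieved at x = 5, y = 0.
Check: 1*5 + 3*0 = 5 <= 6 and 3*5 + 1*0 = 15 <= 15.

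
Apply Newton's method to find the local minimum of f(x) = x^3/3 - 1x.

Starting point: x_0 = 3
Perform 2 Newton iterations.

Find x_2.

f(x) = x^3/3 - 1x
f'(x) = x^2 - 1, f''(x) = 2x
Newton update: x_{n+1} = x_n - (x_n^2 - 1)/(2*x_n)
Step 1: x_0 = 3, f'=8, f''=6, x_1 = 5/3
Step 2: x_1 = 5/3, f'=16/9, f''=10/3, x_2 = 17/15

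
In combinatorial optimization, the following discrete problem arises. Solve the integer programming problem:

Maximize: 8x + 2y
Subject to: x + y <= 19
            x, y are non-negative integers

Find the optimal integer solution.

Objective: 8x + 2y, constraint: x + y <= 19
Coefficient of x is 8 >= coefficient of y is 2, so allocate the entire budget to x.
Optimal: x = 19, y = 0, value = 152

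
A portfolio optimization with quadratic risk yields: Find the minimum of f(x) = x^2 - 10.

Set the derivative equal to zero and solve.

f(x) = x^2 - 10
f'(x) = 2x + (0) = 0
x = 0/2 = 0
f(0) = -10
Since f''(x) = 2 > 0, this is a minimum.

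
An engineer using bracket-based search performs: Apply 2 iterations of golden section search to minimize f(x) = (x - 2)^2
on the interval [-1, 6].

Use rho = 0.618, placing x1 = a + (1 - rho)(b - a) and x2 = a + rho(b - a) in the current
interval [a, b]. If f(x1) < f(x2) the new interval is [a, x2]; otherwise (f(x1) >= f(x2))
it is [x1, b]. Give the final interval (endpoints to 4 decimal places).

Golden section search for min of f(x) = (x - 2)^2 on [-1, 6].
Each step: x1 = a + (1 - rho)(b - a), x2 = a + rho(b - a); if f(x1) < f(x2) keep [a, x2], otherwise keep [x1, b].
Step 1: [-1.0000, 6.0000], x1=1.6740 (f=0.1063), x2=3.3260 (f=1.7583); f(x1) < f(x2) => keep [-1.0000, 3.3260]
Step 2: [-1.0000, 3.3260], x1=0.6525 (f=1.8157), x2=1.6735 (f=0.1066); f(x1) > f(x2) => keep [0.6525, 3.3260]
Final interval: [0.6525, 3.3260]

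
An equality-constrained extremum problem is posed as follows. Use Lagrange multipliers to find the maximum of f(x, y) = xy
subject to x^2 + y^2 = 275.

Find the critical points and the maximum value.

Lagrange conditions: y = 2*lambda*x and x = 2*lambda*y
If x = 0 then y = 0, violating the constraint, so x, y != 0.
Dividing: y/x = x/y => x^2 = y^2 => y = x or y = -x
Constraint: 2x^2 = 275 => x^2 = 275/2 => x = +/-sqrt(275/2)
Critical points: (sqrt(275/2), sqrt(275/2)), (-sqrt(275/2), -sqrt(275/2)), (sqrt(275/2), -sqrt(275/2)), (-sqrt(275/2), sqrt(275/2))
  y = x:  xy = x^2 = 275/2  at (sqrt(275/2), sqrt(275/2)) and (-sqrt(275/2), -sqrt(275/2))
  y = -x: xy = -x^2 = -275/2 at (sqrt(275/2), -sqrt(275/2)) and (-sqrt(275/2), sqrt(275/2))
Maximum xy = 275/2 at (sqrt(275/2), sqrt(275/2)) and (-sqrt(275/2), -sqrt(275/2))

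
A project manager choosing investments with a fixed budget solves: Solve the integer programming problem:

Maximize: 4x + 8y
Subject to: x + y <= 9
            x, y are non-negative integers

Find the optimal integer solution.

Objective: 4x + 8y, constraint: x + y <= 9
Coefficient of y is 8 > coefficient of x is 4, so allocate the entire budget to y.
Optimal: x = 0, y = 9, value = 72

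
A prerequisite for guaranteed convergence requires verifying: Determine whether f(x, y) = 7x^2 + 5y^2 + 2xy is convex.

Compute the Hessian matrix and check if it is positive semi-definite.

f(x,y) = 7x^2 + 5y^2 + 2xy
Hessian H = [[14, 2], [2, 10]]
trace(H) = 24, det(H) = 136
Eigenvalues: (24 +/- sqrt(32)) / 2 = 14.83, 9.172
Since both eigenvalues > 0, f is convex.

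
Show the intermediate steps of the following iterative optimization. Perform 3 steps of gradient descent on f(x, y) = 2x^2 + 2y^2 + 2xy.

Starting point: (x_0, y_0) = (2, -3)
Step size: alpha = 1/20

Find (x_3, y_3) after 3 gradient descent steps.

f(x,y) = 2x^2 + 2y^2 + 2xy
grad_x = 4x + 2y, grad_y = 4y + 2x
Step 1: grad = (2, -8), (19/10, -13/5)
Step 2: grad = (12/5, -33/5), (89/50, -227/100)
Step 3: grad = (129/50, -138/25), (1651/1000, -997/500)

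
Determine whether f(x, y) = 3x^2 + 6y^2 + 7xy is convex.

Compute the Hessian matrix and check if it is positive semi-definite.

f(x,y) = 3x^2 + 6y^2 + 7xy
Hessian H = [[6, 7], [7, 12]]
trace(H) = 18, det(H) = 23
Eigenvalues: (18 +/- sqrt(232)) / 2 = 16.62, 1.384
Since both eigenvalues > 0, f is convex.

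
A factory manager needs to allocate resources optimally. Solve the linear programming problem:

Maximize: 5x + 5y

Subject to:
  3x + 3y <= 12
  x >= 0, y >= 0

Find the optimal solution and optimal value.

The feasible region has vertices at [(0, 0), (4, 0), (0, 4)].
Checking objective 5x + 5y at each vertex:
  (0, 0): 5*0 + 5*0 = 0
  (4, 0): 5*4 + 5*0 = 20
  (0, 4): 5*0 + 5*4 = 20
Maximum is 20 at (4, 0).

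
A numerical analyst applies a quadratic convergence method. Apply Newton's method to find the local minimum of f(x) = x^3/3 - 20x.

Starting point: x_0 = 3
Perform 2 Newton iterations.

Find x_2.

f(x) = x^3/3 - 20x
f'(x) = x^2 - 20, f''(x) = 2x
Newton update: x_{n+1} = x_n - (x_n^2 - 20)/(2*x_n)
Step 1: x_0 = 3, f'=-11, f''=6, x_1 = 29/6
Step 2: x_1 = 29/6, f'=121/36, f''=29/3, x_2 = 1561/348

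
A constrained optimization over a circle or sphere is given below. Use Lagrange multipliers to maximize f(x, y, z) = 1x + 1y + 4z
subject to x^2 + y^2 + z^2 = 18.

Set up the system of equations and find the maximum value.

Lagrange conditions: 1 = 2*lambda*x, 1 = 2*lambda*y, 4 = 2*lambda*z
So x:1 = y:1 = z:4, i.e. x = 1t, y = 1t, z = 4t
Constraint: t^2*(1^2 + 1^2 + 4^2) = 18
  t^2 * 18 = 18  =>  t = sqrt(1)
Maximum = 1*1t + 1*1t + 4*4t = 18*sqrt(1) = 18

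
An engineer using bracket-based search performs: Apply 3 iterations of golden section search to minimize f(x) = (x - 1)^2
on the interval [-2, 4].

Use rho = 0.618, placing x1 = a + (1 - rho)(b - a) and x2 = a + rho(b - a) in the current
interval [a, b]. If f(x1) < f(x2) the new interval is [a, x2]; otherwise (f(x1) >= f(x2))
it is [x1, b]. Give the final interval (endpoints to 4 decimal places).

Golden section search for min of f(x) = (x - 1)^2 on [-2, 4].
Each step: x1 = a + (1 - rho)(b - a), x2 = a + rho(b - a); if f(x1) < f(x2) keep [a, x2], otherwise keep [x1, b].
Step 1: [-2.0000, 4.0000], x1=0.2920 (f=0.5013), x2=1.7080 (f=0.5013); f(x1) = f(x2) (tie, not '<') => keep [0.2920, 4.0000]
Step 2: [0.2920, 4.0000], x1=1.7085 (f=0.5019), x2=2.5835 (f=2.5076); f(x1) < f(x2) => keep [0.2920, 2.5835]
Step 3: [0.2920, 2.5835], x1=1.1674 (f=0.0280), x2=1.7082 (f=0.5015); f(x1) < f(x2) => keep [0.2920, 1.7082]
Final interval: [0.2920, 1.7082]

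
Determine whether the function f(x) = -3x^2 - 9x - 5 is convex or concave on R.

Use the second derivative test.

f(x) = -3x^2 - 9x - 5
f'(x) = -6x - 9
f''(x) = -6
Since f''(x) = -6 < 0 for all x, f is concave on R.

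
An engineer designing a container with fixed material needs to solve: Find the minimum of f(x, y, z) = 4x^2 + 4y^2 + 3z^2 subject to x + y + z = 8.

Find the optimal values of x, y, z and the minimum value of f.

Using Lagrange multipliers on f = 4x^2 + 4y^2 + 3z^2 with constraint x + y + z = 8:
Conditions: 2*4*x = lambda, 2*4*y = lambda, 2*3*z = lambda
So x = lambda/8, y = lambda/8, z = lambda/6
Substituting into constraint: lambda * (5/12) = 8
lambda = 96/5
x = 12/5, y = 12/5, z = 16/5
Minimum value = 384/5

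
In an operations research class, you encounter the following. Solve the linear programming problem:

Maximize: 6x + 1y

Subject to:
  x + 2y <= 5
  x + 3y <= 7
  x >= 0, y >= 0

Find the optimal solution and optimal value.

Feasible vertices: (0, 0), (0, 7/3), (1, 2), (5, 0)
Objective 6x + 1y at each:
  (0, 0): 0
  (0, 7/3): 7/3
  (1, 2): 8
  (5, 0): 30
Maximum is 30 at (5, 0).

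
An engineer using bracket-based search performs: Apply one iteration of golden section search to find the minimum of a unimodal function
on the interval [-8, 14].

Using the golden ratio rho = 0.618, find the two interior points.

Golden section search on [-8, 14].
Golden ratio rho = 0.618 (approx).
Interior points:
  x_1 = -8 + (1-0.618)*22 = 0.4040
  x_2 = -8 + 0.618*22 = 5.5960
Compare f(x_1) and f(x_2) to determine which subinterval to keep.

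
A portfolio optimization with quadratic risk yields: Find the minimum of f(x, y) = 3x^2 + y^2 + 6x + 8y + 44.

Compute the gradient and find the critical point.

f(x,y) = 3x^2 + y^2 + 6x + 8y + 44
df/dx = 6x + (6) = 0  =>  x = -1
df/dy = 2y + (8) = 0  =>  y = -4
f(-1, -4) = 3*(-1)^2 + 1*(-4)^2 + 6*(-1) + 8*(-4) + 44 = 25
Hessian is diagonal with entries 6, 2 > 0, so this is a minimum.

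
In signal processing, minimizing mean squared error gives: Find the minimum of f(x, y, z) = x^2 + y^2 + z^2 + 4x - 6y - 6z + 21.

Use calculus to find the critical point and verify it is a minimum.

f(x,y,z) = x^2 + y^2 + z^2 + 4x - 6y - 6z + 21
df/dx = 2x + (4) = 0 => x = -2
df/dy = 2y + (-6) = 0 => y = 3
df/dz = 2z + (-6) = 0 => z = 3
f(-2,3,3) = 1*(-2)^2 + 1*(3)^2 + 1*(3)^2 + 4*(-2) + -6*(3) + -6*(3) + 21 = -1
Hessian is diagonal with entries 2, 2, 2 > 0, confirmed minimum.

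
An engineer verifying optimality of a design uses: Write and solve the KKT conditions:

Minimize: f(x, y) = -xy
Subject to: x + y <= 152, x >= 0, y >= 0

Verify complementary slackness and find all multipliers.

Problem: min -xy s.t. x + y <= 152 (multiplier lambda), x >= 0 (mu_x), y >= 0 (mu_y)
KKT stationarity: -y + lambda - mu_x = 0, -x + lambda - mu_y = 0, with lambda, mu_x, mu_y >= 0
Complementary slackness: lambda*(x + y - 152) = 0, mu_x*x = 0, mu_y*y = 0
If lambda = 0: y = -mu_x <= 0 and x = -mu_y <= 0 force x = y = 0 with f = 0; but x = y = 76 is feasible with f = -5776 < 0, so this is not the minimum. Hence lambda > 0 and x + y = 152.
Try x > 0, y > 0 (so mu_x = mu_y = 0): y = lambda, x = lambda => x = y = lambda
x + y = 152 => 2*lambda = 152 => lambda = 76
x* = y* = 76 > 0, consistent with mu_x = mu_y = 0.
(Any feasible point with x = 0 or y = 0 has f = 0 > -5776, so the minimum is not on those boundaries.)
min(-xy) = -5776 (i.e. max xy = 5776)
Multipliers: lambda = 76, mu_x = 0, mu_y = 0
Complementary slackness: lambda*(x + y - 152) = 76*(76 + 76 - 152) = 0, mu_x*x = 0*76 = 0, mu_y*y = 0*76 = 0. Satisfied.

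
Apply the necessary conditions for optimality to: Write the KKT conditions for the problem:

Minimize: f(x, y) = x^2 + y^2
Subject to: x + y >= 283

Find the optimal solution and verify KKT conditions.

KKT conditions for min x^2 + y^2 s.t. x + y >= 283:
Stationarity: 2x = mu, 2y = mu
So x = y = mu/2.
Complementary slackness: mu*(x + y - 283) = 0
Primal feasibility: x + y >= 283; dual feasibility: mu >= 0
If mu = 0 then x = y = 0, but 0 + 0 < 283 is infeasible, so the constraint is active.
Constraint active: x + y = 2*(mu/2) = 283 => mu = 283
x = y = 283/2, f = 80089/2
Verify: stationarity 2*(283/2) = 283 = mu; primal 283/2 + 283/2 = 283 >= 283; dual mu = 283 >= 0; complementary slackness 283*(283 - 283) = 0. All KKT conditions hold.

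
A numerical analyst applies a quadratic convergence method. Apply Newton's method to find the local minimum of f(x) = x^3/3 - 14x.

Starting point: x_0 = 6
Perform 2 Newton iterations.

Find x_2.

f(x) = x^3/3 - 14x
f'(x) = x^2 - 14, f''(x) = 2x
Newton update: x_{n+1} = x_n - (x_n^2 - 14)/(2*x_n)
Step 1: x_0 = 6, f'=22, f''=12, x_1 = 25/6
Step 2: x_1 = 25/6, f'=121/36, f''=25/3, x_2 = 1129/300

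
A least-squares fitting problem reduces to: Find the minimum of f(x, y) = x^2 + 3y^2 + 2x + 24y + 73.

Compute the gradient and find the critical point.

f(x,y) = x^2 + 3y^2 + 2x + 24y + 73
df/dx = 2x + (2) = 0  =>  x = -1
df/dy = 6y + (24) = 0  =>  y = -4
f(-1, -4) = 1*(-1)^2 + 3*(-4)^2 + 2*(-1) + 24*(-4) + 73 = 24
Hessian is diagonal with entries 2, 6 > 0, so this is a minimum.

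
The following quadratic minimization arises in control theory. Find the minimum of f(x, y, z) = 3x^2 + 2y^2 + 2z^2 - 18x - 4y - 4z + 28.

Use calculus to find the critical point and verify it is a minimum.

f(x,y,z) = 3x^2 + 2y^2 + 2z^2 - 18x - 4y - 4z + 28
df/dx = 6x + (-18) = 0 => x = 3
df/dy = 4y + (-4) = 0 => y = 1
df/dz = 4z + (-4) = 0 => z = 1
f(3,1,1) = 3*(3)^2 + 2*(1)^2 + 2*(1)^2 + -18*(3) + -4*(1) + -4*(1) + 28 = -3
Hessian is diagonal with entries 6, 4, 4 > 0, confirmed minimum.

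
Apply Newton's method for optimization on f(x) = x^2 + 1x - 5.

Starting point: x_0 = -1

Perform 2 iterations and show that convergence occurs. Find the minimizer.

f(x) = x^2 + 1x - 5, f'(x) = 2x + (1), f''(x) = 2
Step 1: f'(-1) = -1, x_1 = -1 - -1/2 = -1/2
Step 2: f'(-1/2) = 0, x_2 = -1/2 (converged)
Newton's method converges in 1 step for quadratics.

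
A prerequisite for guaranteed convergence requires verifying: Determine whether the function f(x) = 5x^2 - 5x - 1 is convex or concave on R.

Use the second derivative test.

f(x) = 5x^2 - 5x - 1
f'(x) = 10x - 5
f''(x) = 10
Since f''(x) = 10 > 0 for all x, f is convex on R.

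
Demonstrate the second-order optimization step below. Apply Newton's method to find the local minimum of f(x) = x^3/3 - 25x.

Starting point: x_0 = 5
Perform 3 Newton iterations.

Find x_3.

f(x) = x^3/3 - 25x
f'(x) = x^2 - 25, f''(x) = 2x
Newton update: x_{n+1} = x_n - (x_n^2 - 25)/(2*x_n)
Step 1: x_0 = 5, f'=0, f''=10, x_1 = 5
Step 2: x_1 = 5, f'=0, f''=10, x_2 = 5
Step 3: x_2 = 5, f'=0, f''=10, x_3 = 5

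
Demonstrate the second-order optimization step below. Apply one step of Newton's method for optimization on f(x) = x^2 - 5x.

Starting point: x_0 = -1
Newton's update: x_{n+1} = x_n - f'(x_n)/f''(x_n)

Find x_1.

f(x) = x^2 - 5x
f'(x) = 2x + (-5), f''(x) = 2
Newton step: x_1 = x_0 - f'(x_0)/f''(x_0)
f'(-1) = -7
x_1 = -1 - -7/2 = 5/2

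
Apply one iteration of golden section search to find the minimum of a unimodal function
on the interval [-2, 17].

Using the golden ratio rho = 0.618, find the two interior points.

Golden section search on [-2, 17].
Golden ratio rho = 0.618 (approx).
Interior points:
  x_1 = -2 + (1-0.618)*19 = 5.2580
  x_2 = -2 + 0.618*19 = 9.7420
Compare f(x_1) and f(x_2) to determine which subinterval to keep.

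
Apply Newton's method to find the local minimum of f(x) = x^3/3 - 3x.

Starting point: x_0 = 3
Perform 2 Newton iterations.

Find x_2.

f(x) = x^3/3 - 3x
f'(x) = x^2 - 3, f''(x) = 2x
Newton update: x_{n+1} = x_n - (x_n^2 - 3)/(2*x_n)
Step 1: x_0 = 3, f'=6, f''=6, x_1 = 2
Step 2: x_1 = 2, f'=1, f''=4, x_2 = 7/4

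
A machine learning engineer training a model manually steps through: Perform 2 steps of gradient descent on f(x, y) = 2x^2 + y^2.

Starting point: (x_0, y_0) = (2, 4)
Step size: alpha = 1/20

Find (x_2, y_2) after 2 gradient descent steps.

f(x,y) = 2x^2 + y^2
grad_x = 4x + 0y, grad_y = 2y + 0x
Step 1: grad = (8, 8), (8/5, 18/5)
Step 2: grad = (32/5, 36/5), (32/25, 81/25)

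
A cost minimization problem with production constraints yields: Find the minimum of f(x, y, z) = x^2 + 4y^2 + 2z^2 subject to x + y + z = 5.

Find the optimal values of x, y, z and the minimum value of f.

Using Lagrange multipliers on f = x^2 + 4y^2 + 2z^2 with constraint x + y + z = 5:
Conditions: 2*1*x = lambda, 2*4*y = lambda, 2*2*z = lambda
So x = lambda/2, y = lambda/8, z = lambda/4
Substituting into constraint: lambda * (7/8) = 5
lambda = 40/7
x = 20/7, y = 5/7, z = 10/7
Minimum value = 100/7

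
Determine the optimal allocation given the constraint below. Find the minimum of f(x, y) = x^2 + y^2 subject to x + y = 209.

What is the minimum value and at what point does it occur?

Substitute y = 209 - x into f(x,y) = x^2 + y^2:
g(x) = x^2 + (209 - x)^2 = 2x^2 - 418x + 43681
g'(x) = 4x - 418 = 0  =>  x = 209/2
y = 209 - 209/2 = 209/2
Minimum value = (209/2)^2 + (209/2)^2 = 43681/2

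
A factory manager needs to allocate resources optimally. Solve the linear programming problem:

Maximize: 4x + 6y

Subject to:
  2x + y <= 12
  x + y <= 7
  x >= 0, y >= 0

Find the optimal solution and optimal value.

Feasible vertices: (0, 0), (0, 7), (5, 2), (6, 0)
Objective 4x + 6y at each:
  (0, 0): 0
  (0, 7): 42
  (5, 2): 32
  (6, 0): 24
Maximum is 42 at (0, 7).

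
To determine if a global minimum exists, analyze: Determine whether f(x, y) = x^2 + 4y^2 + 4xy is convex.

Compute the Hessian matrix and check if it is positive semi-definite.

f(x,y) = x^2 + 4y^2 + 4xy
Hessian H = [[2, 4], [4, 8]]
trace(H) = 10, det(H) = 0
Eigenvalues: (10 +/- sqrt(100)) / 2 = 10, 0
Since both eigenvalues >= 0, f is convex.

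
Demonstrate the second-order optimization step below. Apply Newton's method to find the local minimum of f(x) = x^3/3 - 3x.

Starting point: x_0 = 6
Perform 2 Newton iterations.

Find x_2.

f(x) = x^3/3 - 3x
f'(x) = x^2 - 3, f''(x) = 2x
Newton update: x_{n+1} = x_n - (x_n^2 - 3)/(2*x_n)
Step 1: x_0 = 6, f'=33, f''=12, x_1 = 13/4
Step 2: x_1 = 13/4, f'=121/16, f''=13/2, x_2 = 217/104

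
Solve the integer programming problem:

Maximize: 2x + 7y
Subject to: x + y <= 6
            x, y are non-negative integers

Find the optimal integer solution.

Objective: 2x + 7y, constraint: x + y <= 6
Coefficient of y is 7 > coefficient of x is 2, so allocate the entire budget to y.
Optimal: x = 0, y = 6, value = 42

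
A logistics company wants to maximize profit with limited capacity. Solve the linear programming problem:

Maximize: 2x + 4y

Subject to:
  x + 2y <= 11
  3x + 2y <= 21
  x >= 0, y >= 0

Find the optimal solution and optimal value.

Feasible vertices: (0, 0), (0, 11/2), (5, 3), (7, 0)
Objective 2x + 4y at each:
  (0, 0): 0
  (0, 11/2): 22
  (5, 3): 22
  (7, 0): 14
Maximum is 22 at (0, 11/2).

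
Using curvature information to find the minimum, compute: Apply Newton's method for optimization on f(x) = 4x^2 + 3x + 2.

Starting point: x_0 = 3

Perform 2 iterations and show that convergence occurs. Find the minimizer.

f(x) = 4x^2 + 3x + 2, f'(x) = 8x + (3), f''(x) = 8
Step 1: f'(3) = 27, x_1 = 3 - 27/8 = -3/8
Step 2: f'(-3/8) = 0, x_2 = -3/8 (converged)
Newton's method converges in 1 step for quadratics.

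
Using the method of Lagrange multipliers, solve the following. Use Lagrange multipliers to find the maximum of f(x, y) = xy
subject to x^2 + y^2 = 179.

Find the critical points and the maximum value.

Lagrange conditions: y = 2*lambda*x and x = 2*lambda*y
If x = 0 then y = 0, violating the constraint, so x, y != 0.
Dividing: y/x = x/y => x^2 = y^2 => y = x or y = -x
Constraint: 2x^2 = 179 => x^2 = 179/2 => x = +/-sqrt(179/2)
Critical points: (sqrt(179/2), sqrt(179/2)), (-sqrt(179/2), -sqrt(179/2)), (sqrt(179/2), -sqrt(179/2)), (-sqrt(179/2), sqrt(179/2))
  y = x:  xy = x^2 = 179/2  at (sqrt(179/2), sqrt(179/2)) and (-sqrt(179/2), -sqrt(179/2))
  y = -x: xy = -x^2 = -179/2 at (sqrt(179/2), -sqrt(179/2)) and (-sqrt(179/2), sqrt(179/2))
Maximum xy = 179/2 at (sqrt(179/2), sqrt(179/2)) and (-sqrt(179/2), -sqrt(179/2))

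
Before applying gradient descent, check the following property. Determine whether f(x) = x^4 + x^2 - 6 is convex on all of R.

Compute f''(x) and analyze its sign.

f(x) = x^4 + x^2 - 6
f'(x) = 4x^3 + 2x
f''(x) = 12x^2 + 2
f''(x) = 12x^2 + 2 >= 2 > 0 for all x
Therefore, f is convex on R.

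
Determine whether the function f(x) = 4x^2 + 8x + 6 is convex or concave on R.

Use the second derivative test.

f(x) = 4x^2 + 8x + 6
f'(x) = 8x + 8
f''(x) = 8
Since f''(x) = 8 > 0 for all x, f is convex on R.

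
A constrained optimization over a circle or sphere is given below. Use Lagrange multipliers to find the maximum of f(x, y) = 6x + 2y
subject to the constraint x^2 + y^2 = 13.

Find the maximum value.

Set up Lagrange conditions: grad f = lambda * grad g
  6 = 2*lambda*x
  2 = 2*lambda*y
From these: x/y = 6/2, so x = 6t, y = 2t for some t.
Substitute into constraint: (6t)^2 + (2t)^2 = 13
  t^2 * 40 = 13
  t = sqrt(13/40)
Maximum = 6*x + 2*y = (6^2 + 2^2)*t = 40 * sqrt(13/40) = sqrt(520)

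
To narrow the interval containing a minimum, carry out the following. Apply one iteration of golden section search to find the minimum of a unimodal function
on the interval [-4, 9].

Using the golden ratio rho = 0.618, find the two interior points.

Golden section search on [-4, 9].
Golden ratio rho = 0.618 (approx).
Interior points:
  x_1 = -4 + (1-0.618)*13 = 0.9660
  x_2 = -4 + 0.618*13 = 4.0340
Compare f(x_1) and f(x_2) to determine which subinterval to keep.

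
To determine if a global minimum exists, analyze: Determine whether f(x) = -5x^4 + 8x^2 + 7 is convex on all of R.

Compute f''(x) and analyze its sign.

f(x) = -5x^4 + 8x^2 + 7
f'(x) = -20x^3 + 16x
f''(x) = -60x^2 + 16
f''(x) = -60x^2 + 16 -> -inf as |x| -> inf
Therefore, f is not globally convex on R.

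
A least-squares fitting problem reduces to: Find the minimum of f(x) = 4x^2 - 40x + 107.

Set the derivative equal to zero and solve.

f(x) = 4x^2 - 40x + 107
f'(x) = 8x + (-40) = 0
x = 40/8 = 5
f(5) = 7
Since f''(x) = 8 > 0, this is a minimum.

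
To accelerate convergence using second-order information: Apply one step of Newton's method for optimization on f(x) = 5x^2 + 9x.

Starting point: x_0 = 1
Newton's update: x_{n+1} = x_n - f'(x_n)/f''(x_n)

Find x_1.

f(x) = 5x^2 + 9x
f'(x) = 10x + (9), f''(x) = 10
Newton step: x_1 = x_0 - f'(x_0)/f''(x_0)
f'(1) = 19
x_1 = 1 - 19/10 = -9/10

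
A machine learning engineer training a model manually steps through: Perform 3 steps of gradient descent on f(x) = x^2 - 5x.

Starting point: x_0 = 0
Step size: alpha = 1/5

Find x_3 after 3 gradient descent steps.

f(x) = x^2 - 5x, f'(x) = 2x + (-5)
Step 1: f'(0) = -5, x_1 = 0 - 1/5 * -5 = 1
Step 2: f'(1) = -3, x_2 = 1 - 1/5 * -3 = 8/5
Step 3: f'(8/5) = -9/5, x_3 = 8/5 - 1/5 * -9/5 = 49/25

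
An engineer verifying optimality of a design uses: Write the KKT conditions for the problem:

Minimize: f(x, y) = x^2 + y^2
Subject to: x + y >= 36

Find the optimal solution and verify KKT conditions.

KKT conditions for min x^2 + y^2 s.t. x + y >= 36:
Stationarity: 2x = mu, 2y = mu
So x = y = mu/2.
Complementary slackness: mu*(x + y - 36) = 0
Primal feasibility: x + y >= 36; dual feasibility: mu >= 0
If mu = 0 then x = y = 0, but 0 + 0 < 36 is infeasible, so the constraint is active.
Constraint active: x + y = 2*(mu/2) = 36 => mu = 36
x = y = 18, f = 648
Verify: stationarity 2*18 = 36 = mu; primal 18 + 18 = 36 >= 36; dual mu = 36 >= 0; complementary slackness 36*(36 - 36) = 0. All KKT conditions hold.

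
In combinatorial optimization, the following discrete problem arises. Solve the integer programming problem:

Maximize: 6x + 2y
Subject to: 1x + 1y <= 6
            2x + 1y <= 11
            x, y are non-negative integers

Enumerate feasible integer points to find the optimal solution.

Constraint 1: 1x + 1y <= 6
Constraint 2: 2x + 1y <= 11
Feasible x range (need y >= 0): 0 <= x <= min(6/1, 11/2) => x in {0, ..., 5}.
Enumerate feasible integer points row by row (the coefficient of y is 2 > 0, so for each x the largest feasible y gives the best value):
  x = 0: y <= min((6 - 1*0)/1, (11 - 2*0)/1) => y in {0, ..., 6}; best 6*0 + 2*6 = 12
  x = 1: y <= min((6 - 1*1)/1, (11 - 2*1)/1) => y in {0, ..., 5}; best 6*1 + 2*5 = 16
  x = 2: y <= min((6 - 1*2)/1, (11 - 2*2)/1) => y in {0, ..., 4}; best 6*2 + 2*4 = 20
  x = 3: y <= min((6 - 1*3)/1, (11 - 2*3)/1) => y in {0, ..., 3}; best 6*3 + 2*3 = 24
  x = 4: y <= min((6 - 1*4)/1, (11 - 2*4)/1) => y in {0, ..., 2}; best 6*4 + 2*2 = 28
  x = 5: y <= min((6 - 1*5)/1, (11 - 2*5)/1) => y in {0, ..., 1}; best 6*5 + 2*1 = 32
The maximum 6x + 2y = 32 is achieved at x = 5, y = 1.
Check: 1*5 + 1*1 = 6 <= 6 and 2*5 + 1*1 = 11 <= 11.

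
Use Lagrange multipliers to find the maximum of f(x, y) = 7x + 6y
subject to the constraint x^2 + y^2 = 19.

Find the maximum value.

Set up Lagrange conditions: grad f = lambda * grad g
  7 = 2*lambda*x
  6 = 2*lambda*y
From these: x/y = 7/6, so x = 7t, y = 6t for some t.
Substitute into constraint: (7t)^2 + (6t)^2 = 19
  t^2 * 85 = 19
  t = sqrt(19/85)
Maximum = 7*x + 6*y = (7^2 + 6^2)*t = 85 * sqrt(19/85) = sqrt(1615)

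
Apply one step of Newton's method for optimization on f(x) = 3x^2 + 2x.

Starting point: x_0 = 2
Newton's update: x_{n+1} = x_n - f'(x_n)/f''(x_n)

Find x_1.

f(x) = 3x^2 + 2x
f'(x) = 6x + (2), f''(x) = 6
Newton step: x_1 = x_0 - f'(x_0)/f''(x_0)
f'(2) = 14
x_1 = 2 - 14/6 = -1/3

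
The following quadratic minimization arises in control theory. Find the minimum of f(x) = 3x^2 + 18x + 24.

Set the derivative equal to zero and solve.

f(x) = 3x^2 + 18x + 24
f'(x) = 6x + (18) = 0
x = -18/6 = -3
f(-3) = -3
Since f''(x) = 6 > 0, this is a minimum.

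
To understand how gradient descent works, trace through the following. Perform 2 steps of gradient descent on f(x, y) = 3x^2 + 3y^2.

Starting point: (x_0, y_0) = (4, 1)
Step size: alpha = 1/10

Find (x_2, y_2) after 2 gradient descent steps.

f(x,y) = 3x^2 + 3y^2
grad_x = 6x + 0y, grad_y = 6y + 0x
Step 1: grad = (24, 6), (8/5, 2/5)
Step 2: grad = (48/5, 12/5), (16/25, 4/25)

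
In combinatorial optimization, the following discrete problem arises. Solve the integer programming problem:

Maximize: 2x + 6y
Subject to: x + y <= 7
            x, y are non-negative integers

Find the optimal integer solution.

Objective: 2x + 6y, constraint: x + y <= 7
Coefficient of y is 6 > coefficient of x is 2, so allocate the entire budget to y.
Optimal: x = 0, y = 7, value = 42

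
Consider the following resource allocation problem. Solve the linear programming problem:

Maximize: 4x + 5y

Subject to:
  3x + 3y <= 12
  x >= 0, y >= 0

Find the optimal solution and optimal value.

The feasible region has vertices at [(0, 0), (4, 0), (0, 4)].
Checking objective 4x + 5y at each vertex:
  (0, 0): 4*0 + 5*0 = 0
  (4, 0): 4*4 + 5*0 = 16
  (0, 4): 4*0 + 5*4 = 20
Maximum is 20 at (0, 4).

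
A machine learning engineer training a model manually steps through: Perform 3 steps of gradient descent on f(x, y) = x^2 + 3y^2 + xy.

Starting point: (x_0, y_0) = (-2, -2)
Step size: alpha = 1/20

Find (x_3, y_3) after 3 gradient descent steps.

f(x,y) = x^2 + 3y^2 + xy
grad_x = 2x + 1y, grad_y = 6y + 1x
Step 1: grad = (-6, -14), (-17/10, -13/10)
Step 2: grad = (-47/10, -19/2), (-293/200, -33/40)
Step 3: grad = (-751/200, -1283/200), (-5109/4000, -2017/4000)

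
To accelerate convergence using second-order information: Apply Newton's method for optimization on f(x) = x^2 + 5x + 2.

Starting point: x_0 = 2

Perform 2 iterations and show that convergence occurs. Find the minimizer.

f(x) = x^2 + 5x + 2, f'(x) = 2x + (5), f''(x) = 2
Step 1: f'(2) = 9, x_1 = 2 - 9/2 = -5/2
Step 2: f'(-5/2) = 0, x_2 = -5/2 (converged)
Newton's method converges in 1 step for quadratics.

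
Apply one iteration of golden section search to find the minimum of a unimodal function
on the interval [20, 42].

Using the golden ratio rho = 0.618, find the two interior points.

Golden section search on [20, 42].
Golden ratio rho = 0.618 (approx).
Interior points:
  x_1 = 20 + (1-0.618)*22 = 28.4040
  x_2 = 20 + 0.618*22 = 33.5960
Compare f(x_1) and f(x_2) to determine which subinterval to keep.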